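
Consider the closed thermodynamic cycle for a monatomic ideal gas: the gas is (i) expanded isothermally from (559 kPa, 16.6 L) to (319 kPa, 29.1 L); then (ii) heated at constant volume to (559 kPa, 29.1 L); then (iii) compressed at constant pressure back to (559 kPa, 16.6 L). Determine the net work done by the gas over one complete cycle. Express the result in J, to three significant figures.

W_net ≈ -1780 J

Leg (i): W = PᵢVᵢ ln(V_f/Vᵢ) = (9279) ln(29.1/16.6) = 5209 J.
Leg (ii): W = 0.
Leg (iii): W = PΔV = (559)(16.6 − 29.1) = -6988 J.
W_net = 5209 − 6988 = -1779 J.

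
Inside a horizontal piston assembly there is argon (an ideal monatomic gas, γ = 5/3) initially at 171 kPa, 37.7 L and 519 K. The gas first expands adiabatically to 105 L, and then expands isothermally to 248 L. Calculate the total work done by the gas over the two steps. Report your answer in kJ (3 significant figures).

W_total ≈ 7.58 kJ

Step 1 (adiabatic): W = (P₁V₁ − P₂V₂)/(γ−1) = (6447 − 3257)/0.667 = 4785 J.
After step 1: P = 31.02 kPa, V = 105 L, T = 262.2 K.
Step 2 (isothermal): W = P₁V₁ ln(V₂/V₁) = (3257) ln(248/105) = 2799 J.
W_total = 4785 + 2799 = 7584 J.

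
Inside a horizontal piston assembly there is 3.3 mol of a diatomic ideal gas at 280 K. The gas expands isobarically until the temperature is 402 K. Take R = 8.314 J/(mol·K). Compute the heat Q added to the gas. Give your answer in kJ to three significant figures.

Isobaric: W = nRΔT = (3.3)(8.314)(122) = 3347 J.
ΔU = nCᵥΔT with Cᵥ = 5R/2: ΔU = (3.3)(20.79)(122) = 8368 J.
Q = ΔU + W = 8368 + 3347 = 11715 J.

Q ≈ 11.7 kJ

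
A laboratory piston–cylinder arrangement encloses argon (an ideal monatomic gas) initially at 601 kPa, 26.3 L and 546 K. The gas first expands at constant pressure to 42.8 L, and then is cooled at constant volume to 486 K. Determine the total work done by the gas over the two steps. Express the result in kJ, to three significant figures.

Step 1 (isobaric): W = PΔV = (601 kPa)(42.8 − 26.3 L) = 9916 J.
Step 2 (isochoric): W = 0 (constant volume).
W_total = 9916 + 0 = 9916 J.

W_total ≈ 9.92 kJ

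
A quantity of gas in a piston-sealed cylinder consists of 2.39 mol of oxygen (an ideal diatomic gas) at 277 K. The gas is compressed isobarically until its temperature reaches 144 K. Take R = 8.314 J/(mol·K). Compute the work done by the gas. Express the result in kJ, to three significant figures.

Isobaric: W = P ΔV = nR ΔT.
W = (2.39)(8.314)(144 − 277) = -2643 J.

W ≈ -2.64 kJ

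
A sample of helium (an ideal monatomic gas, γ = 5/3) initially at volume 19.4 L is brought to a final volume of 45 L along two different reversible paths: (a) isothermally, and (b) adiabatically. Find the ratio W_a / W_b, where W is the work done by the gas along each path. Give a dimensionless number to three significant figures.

W_a / W_b ≈ 1.31

Path (a) isothermal: W = P₁V₁ ln(V₂/V₁) → W_a/(P₁V₁) = 0.8414.
Path (b) adiabatic: W = P₁V₁(1 − (V₁/V₂)^(γ−1))/(γ−1) → W_b/(P₁V₁) = 0.644.
W_a / W_b = 0.8414 / 0.644 = 1.307.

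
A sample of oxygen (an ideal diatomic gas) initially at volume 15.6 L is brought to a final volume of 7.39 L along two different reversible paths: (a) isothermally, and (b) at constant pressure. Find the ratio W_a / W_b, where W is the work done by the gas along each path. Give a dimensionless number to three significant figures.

Path (a) isothermal: W = P₁V₁ ln(V₂/V₁) → W_a/(P₁V₁) = -0.7471.
Path (b) isobaric: W = P₁(V₂ − V₁) → W_b/(P₁V₁) = -0.5263.
W_a / W_b = -0.7471 / -0.5263 = 1.42.

W_a / W_b ≈ 1.42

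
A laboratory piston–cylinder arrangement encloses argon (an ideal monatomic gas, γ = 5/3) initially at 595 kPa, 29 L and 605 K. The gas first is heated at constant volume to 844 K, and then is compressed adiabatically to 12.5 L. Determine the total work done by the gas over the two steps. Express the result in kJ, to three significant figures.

Step 1 (isochoric): W = 0 (constant volume).
After step 1: P = 830 kPa (V unchanged).
Step 2 (adiabatic): W = (P₁V₁ − P₂V₂)/(γ−1) = (24071 − 42185)/0.667 = -27171 J.
W_total = 0 − 27171 = -27171 J.

W_total ≈ -27.2 kJ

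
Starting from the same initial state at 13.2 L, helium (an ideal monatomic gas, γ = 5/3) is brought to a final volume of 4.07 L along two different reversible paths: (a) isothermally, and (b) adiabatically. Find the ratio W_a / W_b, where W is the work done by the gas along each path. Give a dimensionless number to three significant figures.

Path (a) isothermal: W = P₁V₁ ln(V₂/V₁) → W_a/(P₁V₁) = -1.177.
Path (b) adiabatic: W = P₁V₁(1 − (V₁/V₂)^(γ−1))/(γ−1) → W_b/(P₁V₁) = -1.787.
W_a / W_b = -1.177 / -1.787 = 0.6586.

W_a / W_b ≈ 0.659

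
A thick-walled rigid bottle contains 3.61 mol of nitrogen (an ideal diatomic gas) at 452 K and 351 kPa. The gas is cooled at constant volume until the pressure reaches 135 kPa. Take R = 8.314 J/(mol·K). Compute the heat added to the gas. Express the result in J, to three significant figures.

Constant volume ⇒ W = 0, so Q = ΔU = nCᵥΔT with Cᵥ = 5R/2 = 20.79 J/(mol·K).
At constant V, T₂/T₁ = P₂/P₁ ⇒ ΔT = T₁(P₂/P₁ − 1) = 452·(135/351 − 1) = -278.2 K.
ΔU = (3.61)(20.79)(-278.2) = -20871 J.

Q ≈ -20900 J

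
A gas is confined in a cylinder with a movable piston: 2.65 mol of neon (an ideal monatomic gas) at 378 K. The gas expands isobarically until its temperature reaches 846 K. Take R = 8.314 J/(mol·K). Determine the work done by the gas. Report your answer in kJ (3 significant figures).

Isobaric: W = P ΔV = nR ΔT.
W = (2.65)(8.314)(846 − 378) = 10311 J.

W ≈ 10.3 kJ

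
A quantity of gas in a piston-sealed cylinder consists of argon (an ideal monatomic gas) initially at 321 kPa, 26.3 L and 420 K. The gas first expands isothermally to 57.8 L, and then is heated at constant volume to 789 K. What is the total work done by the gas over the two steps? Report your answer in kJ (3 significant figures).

Step 1 (isothermal): W = P₁V₁ ln(V₂/V₁) = (8442) ln(57.8/26.3) = 6648 J.
Step 2 (isochoric): W = 0 (constant volume).
W_total = 6648 + 0 = 6648 J.

W_total ≈ 6.65 kJ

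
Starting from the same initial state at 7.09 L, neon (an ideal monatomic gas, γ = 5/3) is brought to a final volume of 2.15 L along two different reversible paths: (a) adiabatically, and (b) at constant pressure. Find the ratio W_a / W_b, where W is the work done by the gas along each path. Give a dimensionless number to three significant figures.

Path (a) adiabatic: W = P₁V₁(1 − (V₁/V₂)^(γ−1))/(γ−1) → W_a/(P₁V₁) = -1.823.
Path (b) isobaric: W = P₁(V₂ − V₁) → W_b/(P₁V₁) = -0.6968.
W_a / W_b = -1.823 / -0.6968 = 2.617.

W_a / W_b ≈ 2.62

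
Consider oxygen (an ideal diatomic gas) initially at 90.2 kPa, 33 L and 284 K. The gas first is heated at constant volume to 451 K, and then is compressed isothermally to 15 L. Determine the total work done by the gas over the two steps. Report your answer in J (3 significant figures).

Step 1 (isochoric): W = 0 (constant volume).
After step 1: P = 143.2 kPa (V unchanged).
Step 2 (isothermal): W = P₁V₁ ln(V₂/V₁) = (4727) ln(15/33) = -3727 J.
W_total = 0 − 3727 = -3727 J.

W_total ≈ -3730 J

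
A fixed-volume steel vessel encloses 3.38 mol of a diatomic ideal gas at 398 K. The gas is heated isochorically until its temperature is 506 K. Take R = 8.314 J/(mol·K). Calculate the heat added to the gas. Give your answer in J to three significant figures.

Q ≈ 7590 J

Constant volume ⇒ W = 0, so Q = ΔU = nCᵥΔT with Cᵥ = 5R/2 = 20.79 J/(mol·K).
ΔU = (3.38)(20.79)(506 − 398) = 7587 J.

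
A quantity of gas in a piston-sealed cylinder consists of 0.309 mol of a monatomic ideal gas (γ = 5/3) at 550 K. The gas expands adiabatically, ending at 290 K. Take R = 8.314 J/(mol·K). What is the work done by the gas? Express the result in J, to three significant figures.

W ≈ 1000 J

Adiabatic ⇒ Q = 0, so W_by = −ΔU = nCᵥ(T₁ − T₂).
Cᵥ = 3R/2 = 12.47 J/(mol·K).
W = (0.309)(12.47)(550 − 290) = 1002 J.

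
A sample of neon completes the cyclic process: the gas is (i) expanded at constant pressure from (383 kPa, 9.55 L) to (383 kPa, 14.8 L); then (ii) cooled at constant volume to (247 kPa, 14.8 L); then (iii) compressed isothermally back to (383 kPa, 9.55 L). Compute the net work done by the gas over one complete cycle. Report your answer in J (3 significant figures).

Leg (i): W = PΔV = (383)(14.8 − 9.55) = 2011 J.
Leg (ii): W = 0.
Leg (iii): W = PᵢVᵢ ln(V_f/Vᵢ) = (3656) ln(9.55/14.8) = -1601 J.
W_net = 2011 − 1601 = 409.3 J.

W_net ≈ 409 J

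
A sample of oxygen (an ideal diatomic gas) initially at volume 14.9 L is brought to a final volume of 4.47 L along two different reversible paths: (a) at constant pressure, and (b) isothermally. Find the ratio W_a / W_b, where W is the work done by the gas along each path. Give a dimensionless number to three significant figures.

Path (a) isobaric: W = P₁(V₂ − V₁) → W_a/(P₁V₁) = -0.7.
Path (b) isothermal: W = P₁V₁ ln(V₂/V₁) → W_b/(P₁V₁) = -1.204.
W_a / W_b = -0.7 / -1.204 = 0.5814.

W_a / W_b ≈ 0.581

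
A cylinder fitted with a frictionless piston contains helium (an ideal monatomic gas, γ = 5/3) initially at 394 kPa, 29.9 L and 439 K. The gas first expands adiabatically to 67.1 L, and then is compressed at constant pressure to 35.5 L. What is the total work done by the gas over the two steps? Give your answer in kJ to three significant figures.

Step 1 (adiabatic): W = (P₁V₁ − P₂V₂)/(γ−1) = (11781 − 6873)/0.667 = 7362 J.
After step 1: P = 102.4 kPa, V = 67.1 L, T = 256.1 K.
Step 2 (isobaric): W = PΔV = (102.4 kPa)(35.5 − 67.1 L) = -3237 J.
W_total = 7362 − 3237 = 4125 J.

W_total ≈ 4.13 kJ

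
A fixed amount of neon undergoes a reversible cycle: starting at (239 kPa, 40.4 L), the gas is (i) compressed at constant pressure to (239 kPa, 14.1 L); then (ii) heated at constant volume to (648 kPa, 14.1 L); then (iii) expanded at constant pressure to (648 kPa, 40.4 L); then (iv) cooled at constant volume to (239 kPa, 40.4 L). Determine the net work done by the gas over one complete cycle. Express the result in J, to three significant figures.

W_net ≈ 10800 J

Constant-volume legs do no work.
W(i) = (239)(14.1 − 40.4) = -6286 J; W(iii) = (648)(40.4 − 14.1) = 17042 J.
W_net = -6286 + 17042 = 10757 J (the clockwise enclosed area).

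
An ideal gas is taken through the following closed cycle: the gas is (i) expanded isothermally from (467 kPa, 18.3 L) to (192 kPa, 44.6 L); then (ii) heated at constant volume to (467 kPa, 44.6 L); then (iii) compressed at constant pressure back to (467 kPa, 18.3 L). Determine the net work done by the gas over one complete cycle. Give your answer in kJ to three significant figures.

Leg (i): W = PᵢVᵢ ln(V_f/Vᵢ) = (8546) ln(44.6/18.3) = 7613 J.
Leg (ii): W = 0.
Leg (iii): W = PΔV = (467)(18.3 − 44.6) = -12282 J.
W_net = 7613 − 12282 = -4669 J.

W_net ≈ -4.67 kJ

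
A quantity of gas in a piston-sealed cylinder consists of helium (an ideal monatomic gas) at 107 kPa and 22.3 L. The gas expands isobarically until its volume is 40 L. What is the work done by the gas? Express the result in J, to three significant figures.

W ≈ 1890 J

Isobaric: W = P ΔV.
W = (107 kPa)(40 − 22.3 L) = (107)(17.7) = 1894 J.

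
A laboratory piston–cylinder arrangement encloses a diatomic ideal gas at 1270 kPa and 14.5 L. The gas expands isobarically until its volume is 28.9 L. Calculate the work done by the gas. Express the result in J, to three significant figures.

W ≈ 18300 J

Isobaric: W = P ΔV.
W = (1270 kPa)(28.9 − 14.5 L) = (1270)(14.4) = 18288 J.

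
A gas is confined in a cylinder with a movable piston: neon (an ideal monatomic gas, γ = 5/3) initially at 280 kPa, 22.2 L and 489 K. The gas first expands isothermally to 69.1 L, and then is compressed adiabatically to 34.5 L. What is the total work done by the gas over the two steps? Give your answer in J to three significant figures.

W_total ≈ 1570 J

Step 1 (isothermal): W = P₁V₁ ln(V₂/V₁) = (6216) ln(69.1/22.2) = 7058 J.
After step 1: P = 89.96 kPa, V = 69.1 L, T = 489 K.
Step 2 (adiabatic): W = (P₁V₁ − P₂V₂)/(γ−1) = (6216 − 9877)/0.667 = -5491 J.
W_total = 7058 − 5491 = 1567 J.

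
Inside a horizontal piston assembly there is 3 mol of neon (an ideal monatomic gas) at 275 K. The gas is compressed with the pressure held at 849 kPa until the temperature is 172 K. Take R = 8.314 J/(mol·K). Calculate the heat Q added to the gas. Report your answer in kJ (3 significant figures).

Isobaric: W = nRΔT = (3)(8.314)(-103) = -2569 J.
ΔU = nCᵥΔT with Cᵥ = 3R/2: ΔU = (3)(12.47)(-103) = -3854 J.
Q = ΔU + W = -3854 − 2569 = -6423 J.

Q ≈ -6.42 kJ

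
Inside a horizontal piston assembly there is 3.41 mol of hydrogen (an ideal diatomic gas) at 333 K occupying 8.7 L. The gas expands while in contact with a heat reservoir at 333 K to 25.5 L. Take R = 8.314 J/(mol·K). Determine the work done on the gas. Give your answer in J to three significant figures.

W ≈ -10200 J

Isothermal: W = nRT ln(V₂/V₁).
W = (3.41)(8.314)(333) × ln(25.5/8.7)
  = 9441 × 1.075
W_by_gas = 10152 J; work on gas = −W_by = -10152 J.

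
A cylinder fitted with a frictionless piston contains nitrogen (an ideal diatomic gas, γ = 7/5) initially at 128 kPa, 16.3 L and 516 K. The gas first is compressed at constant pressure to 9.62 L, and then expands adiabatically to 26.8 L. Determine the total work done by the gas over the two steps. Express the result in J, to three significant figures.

Step 1 (isobaric): W = PΔV = (128 kPa)(9.62 − 16.3 L) = -855 J.
After step 1: P = 128 kPa, V = 9.62 L, T = 304.5 K.
Step 2 (adiabatic): W = (P₁V₁ − P₂V₂)/(γ−1) = (1231 − 817.3)/0.4 = 1035 J.
W_total = -855 + 1035 = 180 J.

W_total ≈ 180 J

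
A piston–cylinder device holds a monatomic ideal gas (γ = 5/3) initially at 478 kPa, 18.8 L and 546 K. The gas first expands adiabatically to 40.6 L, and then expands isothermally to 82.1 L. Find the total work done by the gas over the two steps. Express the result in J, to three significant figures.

W_total ≈ 9200 J

Step 1 (adiabatic): W = (P₁V₁ − P₂V₂)/(γ−1) = (8986 − 5379)/0.667 = 5412 J.
After step 1: P = 132.5 kPa, V = 40.6 L, T = 326.8 K.
Step 2 (isothermal): W = P₁V₁ ln(V₂/V₁) = (5379) ln(82.1/40.6) = 3787 J.
W_total = 5412 + 3787 = 9199 J.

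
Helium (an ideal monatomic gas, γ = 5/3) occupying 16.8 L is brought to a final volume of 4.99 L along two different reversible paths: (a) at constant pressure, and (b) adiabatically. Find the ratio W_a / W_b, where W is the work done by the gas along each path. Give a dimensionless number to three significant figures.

Path (a) isobaric: W = P₁(V₂ − V₁) → W_a/(P₁V₁) = -0.703.
Path (b) adiabatic: W = P₁V₁(1 − (V₁/V₂)^(γ−1))/(γ−1) → W_b/(P₁V₁) = -1.869.
W_a / W_b = -0.703 / -1.869 = 0.376.

W_a / W_b ≈ 0.376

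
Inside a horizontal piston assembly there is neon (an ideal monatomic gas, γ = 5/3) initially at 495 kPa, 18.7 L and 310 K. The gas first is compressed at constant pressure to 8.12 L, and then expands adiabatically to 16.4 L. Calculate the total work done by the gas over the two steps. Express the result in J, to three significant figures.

W_total ≈ -2980 J

Step 1 (isobaric): W = PΔV = (495 kPa)(8.12 − 18.7 L) = -5237 J.
After step 1: P = 495 kPa, V = 8.12 L, T = 134.6 K.
Step 2 (adiabatic): W = (P₁V₁ − P₂V₂)/(γ−1) = (4019 − 2516)/0.667 = 2256 J.
W_total = -5237 + 2256 = -2981 J.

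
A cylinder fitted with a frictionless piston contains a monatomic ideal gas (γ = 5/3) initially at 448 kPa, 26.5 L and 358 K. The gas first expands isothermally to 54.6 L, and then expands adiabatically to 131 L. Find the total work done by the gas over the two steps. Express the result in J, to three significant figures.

Step 1 (isothermal): W = P₁V₁ ln(V₂/V₁) = (11872) ln(54.6/26.5) = 8582 J.
After step 1: P = 217.4 kPa, V = 54.6 L, T = 358 K.
Step 2 (adiabatic): W = (P₁V₁ − P₂V₂)/(γ−1) = (11872 − 6624)/0.667 = 7872 J.
W_total = 8582 + 7872 = 16454 J.

W_total ≈ 16500 J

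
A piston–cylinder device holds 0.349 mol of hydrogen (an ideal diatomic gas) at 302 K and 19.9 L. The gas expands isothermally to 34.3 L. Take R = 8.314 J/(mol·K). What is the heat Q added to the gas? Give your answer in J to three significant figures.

Q ≈ 477 J

Isothermal ⇒ ΔU = 0, so Q = W = nRT ln(V₂/V₁).
Q = (0.349)(8.314)(302) ln(34.3/19.9) = 876.3 × 0.5444 = 477.1 J.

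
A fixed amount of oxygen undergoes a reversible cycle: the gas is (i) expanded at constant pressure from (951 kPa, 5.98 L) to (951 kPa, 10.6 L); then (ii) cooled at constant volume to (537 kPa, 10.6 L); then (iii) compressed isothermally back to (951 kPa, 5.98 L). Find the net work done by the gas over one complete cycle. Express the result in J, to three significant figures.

Leg (i): W = PΔV = (951)(10.6 − 5.98) = 4394 J.
Leg (ii): W = 0.
Leg (iii): W = PᵢVᵢ ln(V_f/Vᵢ) = (5692) ln(5.98/10.6) = -3258 J.
W_net = 4394 − 3258 = 1135 J.

W_net ≈ 1140 J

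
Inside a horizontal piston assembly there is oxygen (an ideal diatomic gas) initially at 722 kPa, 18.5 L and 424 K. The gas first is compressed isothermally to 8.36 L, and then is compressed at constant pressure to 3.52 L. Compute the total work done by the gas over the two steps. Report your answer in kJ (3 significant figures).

Step 1 (isothermal): W = P₁V₁ ln(V₂/V₁) = (13357) ln(8.36/18.5) = -10610 J.
After step 1: P = 1598 kPa, V = 8.36 L, T = 424 K.
Step 2 (isobaric): W = PΔV = (1598 kPa)(3.52 − 8.36 L) = -7733 J.
W_total = -10610 − 7733 = -18343 J.

W_total ≈ -18.3 kJ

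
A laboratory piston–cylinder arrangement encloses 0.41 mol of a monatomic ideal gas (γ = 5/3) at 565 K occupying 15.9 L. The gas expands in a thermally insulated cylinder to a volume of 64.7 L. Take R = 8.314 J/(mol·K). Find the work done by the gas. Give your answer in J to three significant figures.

Adiabatic: TV^(γ−1) = const with γ = 5/3.
T₂ = T₁ (V₁/V₂)^(γ−1) = 565 × (15.9/64.7)^0.667 = 565 × 0.3923 = 221.7 K.
W_by = nCᵥ(T₁ − T₂) = (0.41)(12.47)(565 − 221.7) = 1755 J.

W ≈ 1760 J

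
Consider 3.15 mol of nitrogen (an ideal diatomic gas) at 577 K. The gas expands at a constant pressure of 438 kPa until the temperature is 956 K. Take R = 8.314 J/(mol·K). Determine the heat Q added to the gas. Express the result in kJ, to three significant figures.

Isobaric: W = nRΔT = (3.15)(8.314)(379) = 9926 J.
ΔU = nCᵥΔT with Cᵥ = 5R/2: ΔU = (3.15)(20.79)(379) = 24814 J.
Q = ΔU + W = 24814 + 9926 = 34740 J.

Q ≈ 34.7 kJ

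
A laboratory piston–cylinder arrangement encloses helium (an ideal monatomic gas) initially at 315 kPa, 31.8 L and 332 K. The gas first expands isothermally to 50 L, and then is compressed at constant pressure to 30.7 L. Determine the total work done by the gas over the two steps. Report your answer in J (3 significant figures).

W_total ≈ 667 J

Step 1 (isothermal): W = P₁V₁ ln(V₂/V₁) = (10017) ln(50/31.8) = 4533 J.
After step 1: P = 200.3 kPa, V = 50 L, T = 332 K.
Step 2 (isobaric): W = PΔV = (200.3 kPa)(30.7 − 50 L) = -3867 J.
W_total = 4533 − 3867 = 666.7 J.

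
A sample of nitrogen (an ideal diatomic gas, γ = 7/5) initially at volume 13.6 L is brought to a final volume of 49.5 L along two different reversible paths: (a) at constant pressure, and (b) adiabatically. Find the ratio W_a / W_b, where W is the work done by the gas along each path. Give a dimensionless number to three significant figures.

W_a / W_b ≈ 2.62

Path (a) isobaric: W = P₁(V₂ − V₁) → W_a/(P₁V₁) = 2.64.
Path (b) adiabatic: W = P₁V₁(1 − (V₁/V₂)^(γ−1))/(γ−1) → W_b/(P₁V₁) = 1.009.
W_a / W_b = 2.64 / 1.009 = 2.616.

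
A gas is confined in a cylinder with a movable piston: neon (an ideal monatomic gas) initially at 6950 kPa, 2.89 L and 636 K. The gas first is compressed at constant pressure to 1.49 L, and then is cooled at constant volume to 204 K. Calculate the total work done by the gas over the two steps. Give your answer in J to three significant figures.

W_total ≈ -9730 J

Step 1 (isobaric): W = PΔV = (6950 kPa)(1.49 − 2.89 L) = -9730 J.
Step 2 (isochoric): W = 0 (constant volume).
W_total = -9730 + 0 = -9730 J.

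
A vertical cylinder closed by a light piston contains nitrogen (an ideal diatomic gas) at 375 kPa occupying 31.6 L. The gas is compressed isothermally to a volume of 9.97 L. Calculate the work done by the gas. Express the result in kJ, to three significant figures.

W ≈ -13.7 kJ

Isothermal: W = nRT ln(V₂/V₁) = P₁V₁ ln(V₂/V₁).
P₁V₁ = (375 kPa)(31.6 L) = 11850 J.
W = 11850 × ln(9.97/31.6) = 11850 × -1.154
W_by_gas = -13670 J.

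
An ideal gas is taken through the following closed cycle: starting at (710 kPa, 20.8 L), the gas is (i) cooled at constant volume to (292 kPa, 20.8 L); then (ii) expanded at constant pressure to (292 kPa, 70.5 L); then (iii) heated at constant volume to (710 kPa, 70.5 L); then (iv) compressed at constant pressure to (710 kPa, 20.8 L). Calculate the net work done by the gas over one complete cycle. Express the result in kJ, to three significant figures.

Constant-volume legs do no work.
W(ii) = (292)(70.5 − 20.8) = 14512 J; W(iv) = (710)(20.8 − 70.5) = -35287 J.
W_net = 14512 − 35287 = -20775 J (the counter-clockwise enclosed area).

W_net ≈ -20.8 kJ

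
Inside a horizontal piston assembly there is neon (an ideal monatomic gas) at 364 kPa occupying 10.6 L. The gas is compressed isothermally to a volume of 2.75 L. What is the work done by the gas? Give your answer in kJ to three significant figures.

W ≈ -5.21 kJ

Isothermal: W = nRT ln(V₂/V₁) = P₁V₁ ln(V₂/V₁).
P₁V₁ = (364 kPa)(10.6 L) = 3858 J.
W = 3858 × ln(2.75/10.6) = 3858 × -1.349
W_by_gas = -5206 J.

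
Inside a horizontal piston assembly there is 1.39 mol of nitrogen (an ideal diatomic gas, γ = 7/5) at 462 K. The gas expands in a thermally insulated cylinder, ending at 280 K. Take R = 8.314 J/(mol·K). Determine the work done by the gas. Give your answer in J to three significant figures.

Adiabatic ⇒ Q = 0, so W_by = −ΔU = nCᵥ(T₁ − T₂).
Cᵥ = 5R/2 = 20.79 J/(mol·K).
W = (1.39)(20.79)(462 − 280) = 5258 J.

W ≈ 5260 J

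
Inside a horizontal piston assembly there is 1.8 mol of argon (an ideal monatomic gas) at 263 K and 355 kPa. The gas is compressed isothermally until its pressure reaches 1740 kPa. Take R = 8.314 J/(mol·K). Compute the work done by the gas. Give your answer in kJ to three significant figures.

Isothermal process: W = nRT ln(V₂/V₁) = nRT ln(P₁/P₂).
W = (1.8)(8.314)(263) × ln(355/1740)
  = 3936 × ln(0.204) = 3936 × -1.59
W_by_gas = -6256 J.

W ≈ -6.26 kJ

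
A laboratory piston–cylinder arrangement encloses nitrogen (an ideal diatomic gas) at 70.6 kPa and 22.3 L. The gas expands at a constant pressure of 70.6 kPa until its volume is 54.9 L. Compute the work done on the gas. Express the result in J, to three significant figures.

Isobaric: W = P ΔV.
W = (70.6 kPa)(54.9 − 22.3 L) = (70.6)(32.6) = 2302 J.
Work on gas = −W_by = -2302 J.

W ≈ -2300 J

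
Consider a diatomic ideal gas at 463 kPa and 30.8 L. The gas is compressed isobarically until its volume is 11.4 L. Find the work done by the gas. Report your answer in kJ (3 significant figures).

Isobaric: W = P ΔV.
W = (463 kPa)(11.4 − 30.8 L) = (463)(-19.4) = -8982 J.

W ≈ -8.98 kJ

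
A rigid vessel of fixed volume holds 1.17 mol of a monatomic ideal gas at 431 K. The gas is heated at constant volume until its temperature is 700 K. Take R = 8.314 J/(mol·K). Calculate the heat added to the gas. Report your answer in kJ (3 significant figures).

Q ≈ 3.92 kJ

Constant volume ⇒ W = 0, so Q = ΔU = nCᵥΔT with Cᵥ = 3R/2 = 12.47 J/(mol·K).
ΔU = (1.17)(12.47)(700 − 431) = 3925 J.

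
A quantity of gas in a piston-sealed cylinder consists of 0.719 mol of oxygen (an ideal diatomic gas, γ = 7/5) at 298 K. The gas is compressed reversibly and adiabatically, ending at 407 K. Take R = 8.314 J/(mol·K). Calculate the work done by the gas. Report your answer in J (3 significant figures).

Adiabatic ⇒ Q = 0, so W_by = −ΔU = nCᵥ(T₁ − T₂).
Cᵥ = 5R/2 = 20.79 J/(mol·K).
W = (0.719)(20.79)(298 − 407) = -1629 J.

W ≈ -1630 J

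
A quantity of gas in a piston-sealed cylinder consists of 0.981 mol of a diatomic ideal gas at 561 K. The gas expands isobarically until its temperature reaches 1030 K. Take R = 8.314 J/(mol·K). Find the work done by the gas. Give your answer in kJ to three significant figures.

W ≈ 3.83 kJ

Isobaric: W = P ΔV = nR ΔT.
W = (0.981)(8.314)(1030 − 561) = 3825 J.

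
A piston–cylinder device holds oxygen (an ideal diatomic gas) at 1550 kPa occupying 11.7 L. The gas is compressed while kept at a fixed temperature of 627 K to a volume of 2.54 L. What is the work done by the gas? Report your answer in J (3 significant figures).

W ≈ -27700 J

Isothermal: W = nRT ln(V₂/V₁) = P₁V₁ ln(V₂/V₁).
P₁V₁ = (1550 kPa)(11.7 L) = 18135 J.
W = 18135 × ln(2.54/11.7) = 18135 × -1.527
W_by_gas = -27700 J.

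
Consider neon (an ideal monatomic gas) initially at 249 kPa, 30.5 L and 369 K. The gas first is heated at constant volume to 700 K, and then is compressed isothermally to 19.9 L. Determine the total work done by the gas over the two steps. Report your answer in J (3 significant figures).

Step 1 (isochoric): W = 0 (constant volume).
After step 1: P = 472.4 kPa (V unchanged).
Step 2 (isothermal): W = P₁V₁ ln(V₂/V₁) = (14407) ln(19.9/30.5) = -6152 J.
W_total = 0 − 6152 = -6152 J.

W_total ≈ -6150 J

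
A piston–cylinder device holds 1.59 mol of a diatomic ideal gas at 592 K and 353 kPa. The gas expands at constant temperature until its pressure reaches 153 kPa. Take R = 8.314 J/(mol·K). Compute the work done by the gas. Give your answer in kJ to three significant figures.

Isothermal process: W = nRT ln(V₂/V₁) = nRT ln(P₁/P₂).
W = (1.59)(8.314)(592) × ln(353/153)
  = 7826 × ln(2.307) = 7826 × 0.836
W_by_gas = 6543 J.

W ≈ 6.54 kJ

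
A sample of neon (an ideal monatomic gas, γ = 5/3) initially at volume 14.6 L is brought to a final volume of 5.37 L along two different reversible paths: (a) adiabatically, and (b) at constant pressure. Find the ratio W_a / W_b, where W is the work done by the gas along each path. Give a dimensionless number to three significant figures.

W_a / W_b ≈ 2.25

Path (a) adiabatic: W = P₁V₁(1 − (V₁/V₂)^(γ−1))/(γ−1) → W_a/(P₁V₁) = -1.422.
Path (b) isobaric: W = P₁(V₂ − V₁) → W_b/(P₁V₁) = -0.6322.
W_a / W_b = -1.422 / -0.6322 = 2.249.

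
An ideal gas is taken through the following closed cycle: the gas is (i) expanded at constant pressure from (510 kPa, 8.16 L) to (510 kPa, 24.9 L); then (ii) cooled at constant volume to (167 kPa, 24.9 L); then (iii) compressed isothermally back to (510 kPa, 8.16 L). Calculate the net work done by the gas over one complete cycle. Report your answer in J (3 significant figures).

Leg (i): W = PΔV = (510)(24.9 − 8.16) = 8537 J.
Leg (ii): W = 0.
Leg (iii): W = PᵢVᵢ ln(V_f/Vᵢ) = (4158) ln(8.16/24.9) = -4639 J.
W_net = 8537 − 4639 = 3898 J.

W_net ≈ 3900 J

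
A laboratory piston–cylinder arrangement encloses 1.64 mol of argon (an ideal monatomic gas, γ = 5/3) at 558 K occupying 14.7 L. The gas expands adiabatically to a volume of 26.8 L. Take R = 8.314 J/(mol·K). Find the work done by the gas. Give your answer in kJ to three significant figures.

W ≈ 3.77 kJ

Adiabatic: TV^(γ−1) = const with γ = 5/3.
T₂ = T₁ (V₁/V₂)^(γ−1) = 558 × (14.7/26.8)^0.667 = 558 × 0.6701 = 373.9 K.
W_by = nCᵥ(T₁ − T₂) = (1.64)(12.47)(558 − 373.9) = 3765 J.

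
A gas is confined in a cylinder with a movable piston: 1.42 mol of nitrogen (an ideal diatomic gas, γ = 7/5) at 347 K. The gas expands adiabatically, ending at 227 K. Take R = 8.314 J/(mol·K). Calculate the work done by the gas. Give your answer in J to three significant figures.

Adiabatic ⇒ Q = 0, so W_by = −ΔU = nCᵥ(T₁ − T₂).
Cᵥ = 5R/2 = 20.79 J/(mol·K).
W = (1.42)(20.79)(347 − 227) = 3542 J.

W ≈ 3540 J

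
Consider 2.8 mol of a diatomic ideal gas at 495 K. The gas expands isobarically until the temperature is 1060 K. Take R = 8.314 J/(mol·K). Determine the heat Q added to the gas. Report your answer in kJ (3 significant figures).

Q ≈ 46.0 kJ

Isobaric: W = nRΔT = (2.8)(8.314)(565) = 13153 J.
ΔU = nCᵥΔT with Cᵥ = 5R/2: ΔU = (2.8)(20.79)(565) = 32882 J.
Q = ΔU + W = 32882 + 13153 = 46035 J.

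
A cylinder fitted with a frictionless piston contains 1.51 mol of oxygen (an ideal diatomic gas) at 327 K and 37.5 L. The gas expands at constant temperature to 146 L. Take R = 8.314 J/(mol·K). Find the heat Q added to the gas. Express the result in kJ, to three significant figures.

Isothermal ⇒ ΔU = 0, so Q = W = nRT ln(V₂/V₁).
Q = (1.51)(8.314)(327) ln(146/37.5) = 4105 × 1.359 = 5580 J.

Q ≈ 5.58 kJ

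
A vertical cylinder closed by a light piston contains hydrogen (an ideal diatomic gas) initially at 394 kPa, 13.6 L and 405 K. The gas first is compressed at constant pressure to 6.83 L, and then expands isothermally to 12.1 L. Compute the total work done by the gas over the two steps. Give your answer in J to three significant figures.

W_total ≈ -1130 J

Step 1 (isobaric): W = PΔV = (394 kPa)(6.83 − 13.6 L) = -2667 J.
After step 1: P = 394 kPa, V = 6.83 L, T = 203.4 K.
Step 2 (isothermal): W = P₁V₁ ln(V₂/V₁) = (2691) ln(12.1/6.83) = 1539 J.
W_total = -2667 + 1539 = -1128 J.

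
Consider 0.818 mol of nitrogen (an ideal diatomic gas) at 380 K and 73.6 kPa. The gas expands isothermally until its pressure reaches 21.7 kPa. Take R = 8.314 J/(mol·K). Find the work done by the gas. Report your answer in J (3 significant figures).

W ≈ 3160 J

Isothermal process: W = nRT ln(V₂/V₁) = nRT ln(P₁/P₂).
W = (0.818)(8.314)(380) × ln(73.6/21.7)
  = 2584 × ln(3.392) = 2584 × 1.221
W_by_gas = 3156 J.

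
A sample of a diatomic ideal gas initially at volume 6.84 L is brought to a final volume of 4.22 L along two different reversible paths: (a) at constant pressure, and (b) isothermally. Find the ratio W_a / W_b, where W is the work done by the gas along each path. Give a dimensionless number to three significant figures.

W_a / W_b ≈ 0.793

Path (a) isobaric: W = P₁(V₂ − V₁) → W_a/(P₁V₁) = -0.383.
Path (b) isothermal: W = P₁V₁ ln(V₂/V₁) → W_b/(P₁V₁) = -0.483.
W_a / W_b = -0.383 / -0.483 = 0.7931.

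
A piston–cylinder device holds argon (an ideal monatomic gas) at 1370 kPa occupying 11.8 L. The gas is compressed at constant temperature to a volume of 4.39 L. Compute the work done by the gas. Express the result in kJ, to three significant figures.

Isothermal: W = nRT ln(V₂/V₁) = P₁V₁ ln(V₂/V₁).
P₁V₁ = (1370 kPa)(11.8 L) = 16166 J.
W = 16166 × ln(4.39/11.8) = 16166 × -0.9888
W_by_gas = -15984 J.

W ≈ -16.0 kJ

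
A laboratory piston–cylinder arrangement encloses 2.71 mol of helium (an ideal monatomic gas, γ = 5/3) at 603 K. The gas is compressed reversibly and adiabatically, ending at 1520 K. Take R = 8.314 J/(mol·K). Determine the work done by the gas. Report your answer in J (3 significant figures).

W ≈ -31000 J

Adiabatic ⇒ Q = 0, so W_by = −ΔU = nCᵥ(T₁ − T₂).
Cᵥ = 3R/2 = 12.47 J/(mol·K).
W = (2.71)(12.47)(603 − 1520) = -30991 J.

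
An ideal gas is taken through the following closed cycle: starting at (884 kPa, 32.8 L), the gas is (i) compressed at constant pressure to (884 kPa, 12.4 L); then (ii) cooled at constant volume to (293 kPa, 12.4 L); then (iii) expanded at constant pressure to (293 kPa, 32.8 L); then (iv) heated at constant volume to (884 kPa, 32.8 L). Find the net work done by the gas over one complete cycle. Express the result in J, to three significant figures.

W_net ≈ -12100 J

Constant-volume legs do no work.
W(i) = (884)(12.4 − 32.8) = -18034 J; W(iii) = (293)(32.8 − 12.4) = 5977 J.
W_net = -18034 + 5977 = -12056 J (the counter-clockwise enclosed area).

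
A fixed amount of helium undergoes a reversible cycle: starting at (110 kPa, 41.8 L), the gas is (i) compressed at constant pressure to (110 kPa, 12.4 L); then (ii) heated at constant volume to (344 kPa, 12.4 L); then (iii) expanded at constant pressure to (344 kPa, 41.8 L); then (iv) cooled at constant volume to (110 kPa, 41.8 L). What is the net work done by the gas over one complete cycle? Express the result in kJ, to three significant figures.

W_net ≈ 6.88 kJ

Constant-volume legs do no work.
W(i) = (110)(12.4 − 41.8) = -3234 J; W(iii) = (344)(41.8 − 12.4) = 10114 J.
W_net = -3234 + 10114 = 6880 J (the clockwise enclosed area).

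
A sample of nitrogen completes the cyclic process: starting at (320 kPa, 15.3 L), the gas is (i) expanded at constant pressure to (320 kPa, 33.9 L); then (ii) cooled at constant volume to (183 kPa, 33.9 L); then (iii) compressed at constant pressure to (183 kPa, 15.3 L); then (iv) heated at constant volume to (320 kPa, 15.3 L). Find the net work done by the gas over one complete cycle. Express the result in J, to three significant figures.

W_net ≈ 2550 J

Constant-volume legs do no work.
W(i) = (320)(33.9 − 15.3) = 5952 J; W(iii) = (183)(15.3 − 33.9) = -3404 J.
W_net = 5952 − 3404 = 2548 J (the clockwise enclosed area).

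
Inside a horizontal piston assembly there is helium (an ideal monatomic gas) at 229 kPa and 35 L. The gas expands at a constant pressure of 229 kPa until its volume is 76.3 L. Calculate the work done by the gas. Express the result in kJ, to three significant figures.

Isobaric: W = P ΔV.
W = (229 kPa)(76.3 − 35 L) = (229)(41.3) = 9458 J.

W ≈ 9.46 kJ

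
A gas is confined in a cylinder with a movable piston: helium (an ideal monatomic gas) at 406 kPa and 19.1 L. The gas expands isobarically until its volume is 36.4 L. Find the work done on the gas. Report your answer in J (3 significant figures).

Isobaric: W = P ΔV.
W = (406 kPa)(36.4 − 19.1 L) = (406)(17.3) = 7024 J.
Work on gas = −W_by = -7024 J.

W ≈ -7020 J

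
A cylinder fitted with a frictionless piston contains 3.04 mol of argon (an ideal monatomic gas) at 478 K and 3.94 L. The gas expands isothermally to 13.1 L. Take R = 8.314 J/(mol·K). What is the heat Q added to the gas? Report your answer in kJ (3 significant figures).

Q ≈ 14.5 kJ

Isothermal ⇒ ΔU = 0, so Q = W = nRT ln(V₂/V₁).
Q = (3.04)(8.314)(478) ln(13.1/3.94) = 12081 × 1.201 = 14515 J.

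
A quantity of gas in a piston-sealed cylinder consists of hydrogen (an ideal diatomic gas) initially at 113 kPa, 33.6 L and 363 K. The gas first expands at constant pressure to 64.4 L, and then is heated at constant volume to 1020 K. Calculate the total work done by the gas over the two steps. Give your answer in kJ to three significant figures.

Step 1 (isobaric): W = PΔV = (113 kPa)(64.4 − 33.6 L) = 3480 J.
Step 2 (isochoric): W = 0 (constant volume).
W_total = 3480 + 0 = 3480 J.

W_total ≈ 3.48 kJ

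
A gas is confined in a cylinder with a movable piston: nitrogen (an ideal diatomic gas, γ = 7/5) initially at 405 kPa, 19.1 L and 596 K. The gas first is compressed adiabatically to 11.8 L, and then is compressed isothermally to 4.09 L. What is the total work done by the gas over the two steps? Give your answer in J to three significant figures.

Step 1 (adiabatic): W = (P₁V₁ − P₂V₂)/(γ−1) = (7736 − 9379)/0.4 = -4108 J.
After step 1: P = 794.8 kPa, V = 11.8 L, T = 722.6 K.
Step 2 (isothermal): W = P₁V₁ ln(V₂/V₁) = (9379) ln(4.09/11.8) = -9937 J.
W_total = -4108 − 9937 = -14046 J.

W_total ≈ -14000 J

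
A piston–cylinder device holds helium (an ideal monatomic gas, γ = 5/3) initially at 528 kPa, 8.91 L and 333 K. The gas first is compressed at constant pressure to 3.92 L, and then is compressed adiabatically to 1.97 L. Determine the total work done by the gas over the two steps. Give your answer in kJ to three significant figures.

W_total ≈ -4.44 kJ

Step 1 (isobaric): W = PΔV = (528 kPa)(3.92 − 8.91 L) = -2635 J.
After step 1: P = 528 kPa, V = 3.92 L, T = 146.5 K.
Step 2 (adiabatic): W = (P₁V₁ − P₂V₂)/(γ−1) = (2070 − 3274)/0.667 = -1807 J.
W_total = -2635 − 1807 = -4442 J.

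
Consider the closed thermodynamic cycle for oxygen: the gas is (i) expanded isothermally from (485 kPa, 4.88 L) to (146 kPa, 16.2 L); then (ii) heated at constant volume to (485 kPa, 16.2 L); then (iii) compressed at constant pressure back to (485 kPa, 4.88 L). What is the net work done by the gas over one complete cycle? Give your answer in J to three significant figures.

W_net ≈ -2650 J

Leg (i): W = PᵢVᵢ ln(V_f/Vᵢ) = (2367) ln(16.2/4.88) = 2840 J.
Leg (ii): W = 0.
Leg (iii): W = PΔV = (485)(4.88 − 16.2) = -5490 J.
W_net = 2840 − 5490 = -2650 J.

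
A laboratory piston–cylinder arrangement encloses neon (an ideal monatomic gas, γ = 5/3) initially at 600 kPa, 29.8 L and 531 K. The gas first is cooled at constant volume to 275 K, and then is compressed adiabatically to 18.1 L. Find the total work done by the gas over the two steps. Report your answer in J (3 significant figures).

Step 1 (isochoric): W = 0 (constant volume).
After step 1: P = 310.7 kPa (V unchanged).
Step 2 (adiabatic): W = (P₁V₁ − P₂V₂)/(γ−1) = (9260 − 12911)/0.667 = -5477 J.
W_total = 0 − 5477 = -5477 J.

W_total ≈ -5480 J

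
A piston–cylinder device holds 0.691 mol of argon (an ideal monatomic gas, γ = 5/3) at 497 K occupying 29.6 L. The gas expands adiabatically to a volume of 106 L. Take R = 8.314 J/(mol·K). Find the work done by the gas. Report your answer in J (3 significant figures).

W ≈ 2450 J

Adiabatic: TV^(γ−1) = const with γ = 5/3.
T₂ = T₁ (V₁/V₂)^(γ−1) = 497 × (29.6/106)^0.667 = 497 × 0.4272 = 212.3 K.
W_by = nCᵥ(T₁ − T₂) = (0.691)(12.47)(497 − 212.3) = 2453 J.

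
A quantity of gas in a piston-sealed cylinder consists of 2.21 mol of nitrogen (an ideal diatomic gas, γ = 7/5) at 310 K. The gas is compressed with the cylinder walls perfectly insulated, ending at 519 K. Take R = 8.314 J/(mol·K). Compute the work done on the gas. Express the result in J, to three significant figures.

W ≈ 9600 J

Adiabatic ⇒ Q = 0, so W_by = −ΔU = nCᵥ(T₁ − T₂).
Cᵥ = 5R/2 = 20.79 J/(mol·K).
W = (2.21)(20.79)(310 − 519) = -9600 J.
Work on gas = −W_by = 9600 J.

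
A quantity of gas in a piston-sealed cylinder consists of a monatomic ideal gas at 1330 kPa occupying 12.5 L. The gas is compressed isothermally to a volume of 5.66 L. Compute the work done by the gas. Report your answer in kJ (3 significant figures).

Isothermal: W = nRT ln(V₂/V₁) = P₁V₁ ln(V₂/V₁).
P₁V₁ = (1330 kPa)(12.5 L) = 16625 J.
W = 16625 × ln(5.66/12.5) = 16625 × -0.7923
W_by_gas = -13172 J.

W ≈ -13.2 kJ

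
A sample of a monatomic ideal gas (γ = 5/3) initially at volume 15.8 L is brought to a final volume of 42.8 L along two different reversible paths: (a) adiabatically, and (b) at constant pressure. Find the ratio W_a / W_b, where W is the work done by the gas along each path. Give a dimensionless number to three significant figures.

W_a / W_b ≈ 0.426

Path (a) adiabatic: W = P₁V₁(1 − (V₁/V₂)^(γ−1))/(γ−1) → W_a/(P₁V₁) = 0.7281.
Path (b) isobaric: W = P₁(V₂ − V₁) → W_b/(P₁V₁) = 1.709.
W_a / W_b = 0.7281 / 1.709 = 0.4261.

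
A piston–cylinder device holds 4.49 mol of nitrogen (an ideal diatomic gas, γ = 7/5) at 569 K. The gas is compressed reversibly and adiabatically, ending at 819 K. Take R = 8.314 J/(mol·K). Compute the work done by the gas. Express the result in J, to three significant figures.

W ≈ -23300 J

Adiabatic ⇒ Q = 0, so W_by = −ΔU = nCᵥ(T₁ − T₂).
Cᵥ = 5R/2 = 20.79 J/(mol·K).
W = (4.49)(20.79)(569 − 819) = -23331 J.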